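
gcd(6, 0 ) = 6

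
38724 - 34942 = 3782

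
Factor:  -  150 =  - 2^1*3^1*5^2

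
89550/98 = 44775/49=913.78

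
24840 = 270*92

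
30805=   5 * 6161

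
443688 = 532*834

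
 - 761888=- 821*928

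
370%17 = 13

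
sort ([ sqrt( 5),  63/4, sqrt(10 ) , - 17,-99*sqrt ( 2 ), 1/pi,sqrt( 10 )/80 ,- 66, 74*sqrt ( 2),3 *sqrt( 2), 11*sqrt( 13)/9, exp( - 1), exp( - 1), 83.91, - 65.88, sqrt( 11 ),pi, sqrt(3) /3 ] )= [-99*sqrt ( 2), - 66, - 65.88, - 17, sqrt ( 10)/80,1/pi, exp ( - 1 ),  exp ( - 1 ),sqrt(3)/3, sqrt(5),pi, sqrt(10), sqrt( 11 ),3*sqrt( 2),11*sqrt( 13 )/9, 63/4, 83.91,74*sqrt(2)]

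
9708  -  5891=3817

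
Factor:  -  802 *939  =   - 753078  =  -2^1*3^1*313^1*401^1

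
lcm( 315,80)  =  5040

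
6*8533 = 51198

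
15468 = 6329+9139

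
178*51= 9078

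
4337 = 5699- 1362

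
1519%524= 471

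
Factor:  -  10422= -2^1 * 3^3 * 193^1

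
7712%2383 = 563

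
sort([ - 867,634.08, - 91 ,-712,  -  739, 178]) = [-867 , - 739,  -  712,  -  91, 178, 634.08] 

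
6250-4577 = 1673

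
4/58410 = 2/29205 = 0.00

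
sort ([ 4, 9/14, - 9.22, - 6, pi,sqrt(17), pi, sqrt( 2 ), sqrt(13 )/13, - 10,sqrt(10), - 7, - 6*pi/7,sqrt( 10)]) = [ - 10, - 9.22,  -  7, - 6, - 6*pi/7, sqrt ( 13 )/13, 9/14, sqrt( 2), pi, pi,sqrt(10),sqrt(10 ), 4, sqrt(17) ]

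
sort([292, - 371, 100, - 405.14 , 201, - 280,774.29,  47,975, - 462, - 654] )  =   [ - 654, - 462, - 405.14, - 371 , - 280, 47, 100,201, 292, 774.29, 975 ]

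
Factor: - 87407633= - 167^1 * 379^1* 1381^1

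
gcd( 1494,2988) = 1494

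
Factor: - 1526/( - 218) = 7 = 7^1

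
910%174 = 40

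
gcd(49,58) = 1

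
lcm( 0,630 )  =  0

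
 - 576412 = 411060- 987472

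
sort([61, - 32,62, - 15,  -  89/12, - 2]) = [ - 32, - 15 ,-89/12,-2, 61,62 ]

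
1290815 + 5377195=6668010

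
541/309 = 1+232/309=1.75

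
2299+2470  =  4769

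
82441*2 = 164882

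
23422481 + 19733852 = 43156333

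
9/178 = 9/178 = 0.05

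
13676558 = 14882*919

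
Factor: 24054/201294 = 19/159  =  3^ ( - 1)*19^1*53^( - 1)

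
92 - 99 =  - 7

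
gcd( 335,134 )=67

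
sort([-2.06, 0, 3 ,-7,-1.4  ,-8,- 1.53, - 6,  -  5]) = [  -  8, - 7, - 6 , - 5, - 2.06,-1.53 ,-1.4, 0 , 3 ]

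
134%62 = 10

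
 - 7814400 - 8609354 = -16423754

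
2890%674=194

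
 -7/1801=-7/1801 = -0.00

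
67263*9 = 605367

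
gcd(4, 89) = 1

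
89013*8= 712104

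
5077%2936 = 2141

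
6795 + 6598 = 13393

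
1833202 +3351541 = 5184743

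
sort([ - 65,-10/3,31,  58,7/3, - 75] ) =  [  -  75, - 65, - 10/3, 7/3,31, 58 ]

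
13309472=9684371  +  3625101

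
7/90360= 7/90360 = 0.00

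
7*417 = 2919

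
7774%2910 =1954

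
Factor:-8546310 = -2^1*3^5*5^1*3517^1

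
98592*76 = 7492992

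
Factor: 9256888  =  2^3*1157111^1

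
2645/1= 2645 = 2645.00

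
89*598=53222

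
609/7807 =609/7807= 0.08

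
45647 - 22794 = 22853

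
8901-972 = 7929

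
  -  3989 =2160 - 6149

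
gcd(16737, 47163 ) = 3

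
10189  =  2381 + 7808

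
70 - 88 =-18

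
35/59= 35/59  =  0.59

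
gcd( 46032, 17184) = 48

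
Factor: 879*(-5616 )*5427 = -26790190128 = - 2^4*3^8*13^1*67^1 *293^1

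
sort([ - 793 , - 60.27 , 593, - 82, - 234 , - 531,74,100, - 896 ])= [ - 896, - 793, - 531, - 234,-82, - 60.27,74 , 100, 593 ] 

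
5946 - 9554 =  - 3608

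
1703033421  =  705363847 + 997669574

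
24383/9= 24383/9 = 2709.22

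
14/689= 14/689 = 0.02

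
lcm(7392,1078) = 51744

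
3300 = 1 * 3300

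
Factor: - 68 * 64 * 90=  - 2^9*3^2 *5^1*17^1 = -  391680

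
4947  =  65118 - 60171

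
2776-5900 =-3124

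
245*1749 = 428505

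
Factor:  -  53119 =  - 11^2*439^1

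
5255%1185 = 515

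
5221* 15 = 78315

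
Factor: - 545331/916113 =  - 11^(-1)*17^( - 1)*23^( - 1 )*71^(-1 )*181777^1 = - 181777/305371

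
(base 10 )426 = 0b110101010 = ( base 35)C6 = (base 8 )652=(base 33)CU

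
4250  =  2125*2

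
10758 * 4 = 43032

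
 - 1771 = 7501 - 9272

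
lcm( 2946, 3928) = 11784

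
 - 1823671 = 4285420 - 6109091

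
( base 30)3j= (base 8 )155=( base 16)6d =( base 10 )109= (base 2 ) 1101101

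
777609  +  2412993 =3190602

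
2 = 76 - 74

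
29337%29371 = 29337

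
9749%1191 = 221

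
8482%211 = 42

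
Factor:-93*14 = - 2^1*3^1 * 7^1 *31^1  =  - 1302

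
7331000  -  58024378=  - 50693378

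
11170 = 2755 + 8415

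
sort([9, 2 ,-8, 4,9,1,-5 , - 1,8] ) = [ - 8 ,-5, - 1, 1,2 , 4, 8,9,9]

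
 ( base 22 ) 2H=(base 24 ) 2d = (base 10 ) 61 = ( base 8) 75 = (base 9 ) 67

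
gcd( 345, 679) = 1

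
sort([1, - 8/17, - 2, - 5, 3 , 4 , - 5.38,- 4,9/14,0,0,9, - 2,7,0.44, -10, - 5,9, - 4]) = [-10,-5.38 , - 5, - 5, - 4, -4, - 2, - 2, - 8/17,0 , 0,0.44,9/14,1,3,4,7, 9,9] 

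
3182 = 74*43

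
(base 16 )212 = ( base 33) g2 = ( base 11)442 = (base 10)530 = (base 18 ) 1B8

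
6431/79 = 81 + 32/79= 81.41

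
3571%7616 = 3571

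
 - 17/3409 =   -  1 + 3392/3409 = -  0.00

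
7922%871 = 83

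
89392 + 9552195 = 9641587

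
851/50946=851/50946  =  0.02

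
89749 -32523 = 57226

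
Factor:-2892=-2^2*3^1*241^1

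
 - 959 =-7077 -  - 6118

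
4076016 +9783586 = 13859602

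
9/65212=9/65212 =0.00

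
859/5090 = 859/5090 =0.17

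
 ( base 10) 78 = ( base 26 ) 30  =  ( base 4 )1032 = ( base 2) 1001110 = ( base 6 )210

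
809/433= 1 + 376/433 = 1.87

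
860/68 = 12+11/17  =  12.65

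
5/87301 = 5/87301 = 0.00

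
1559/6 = 259 + 5/6 = 259.83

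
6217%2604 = 1009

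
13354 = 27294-13940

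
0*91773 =0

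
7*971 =6797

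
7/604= 7/604=0.01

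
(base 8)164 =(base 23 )51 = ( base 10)116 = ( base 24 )4K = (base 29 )40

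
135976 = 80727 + 55249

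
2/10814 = 1/5407=0.00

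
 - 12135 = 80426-92561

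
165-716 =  - 551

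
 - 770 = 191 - 961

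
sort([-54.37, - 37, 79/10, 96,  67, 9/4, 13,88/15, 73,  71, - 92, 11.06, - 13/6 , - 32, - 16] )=[ - 92 , - 54.37, - 37,- 32, - 16, - 13/6, 9/4, 88/15 , 79/10, 11.06,13,67,71, 73, 96]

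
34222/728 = 17111/364 = 47.01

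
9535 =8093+1442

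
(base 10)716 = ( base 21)1D2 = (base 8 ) 1314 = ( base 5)10331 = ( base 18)23E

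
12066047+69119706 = 81185753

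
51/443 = 51/443= 0.12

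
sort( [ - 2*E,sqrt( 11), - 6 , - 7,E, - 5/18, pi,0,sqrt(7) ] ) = [ - 7, - 6, - 2*E, - 5/18,0,sqrt( 7), E,pi, sqrt( 11 )] 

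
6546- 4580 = 1966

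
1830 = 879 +951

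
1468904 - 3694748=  - 2225844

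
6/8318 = 3/4159 = 0.00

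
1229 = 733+496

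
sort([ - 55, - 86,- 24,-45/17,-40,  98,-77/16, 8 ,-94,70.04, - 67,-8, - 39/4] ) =[-94, - 86,-67,-55, -40,-24, - 39/4,-8, - 77/16, - 45/17, 8, 70.04,98]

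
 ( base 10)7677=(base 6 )55313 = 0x1DFD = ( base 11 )584a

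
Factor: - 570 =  - 2^1 * 3^1*5^1*19^1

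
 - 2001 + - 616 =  - 2617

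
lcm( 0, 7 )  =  0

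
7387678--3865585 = 11253263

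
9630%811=709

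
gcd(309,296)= 1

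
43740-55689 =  -11949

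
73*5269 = 384637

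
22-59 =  - 37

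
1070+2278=3348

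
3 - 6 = -3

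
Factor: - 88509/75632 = -2^ ( - 4)*3^1 * 29^( - 1 )*181^1 = - 543/464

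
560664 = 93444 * 6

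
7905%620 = 465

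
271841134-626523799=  -354682665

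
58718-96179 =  - 37461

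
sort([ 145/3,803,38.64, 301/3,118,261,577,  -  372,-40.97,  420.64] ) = [-372,-40.97,38.64,145/3,301/3,118,261, 420.64,577, 803]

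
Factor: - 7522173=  - 3^3 *23^1*12113^1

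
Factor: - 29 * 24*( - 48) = 33408  =  2^7*3^2 *29^1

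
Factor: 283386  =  2^1*3^1*73^1*647^1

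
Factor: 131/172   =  2^( - 2 )*43^( - 1)*131^1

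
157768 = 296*533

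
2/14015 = 2/14015 = 0.00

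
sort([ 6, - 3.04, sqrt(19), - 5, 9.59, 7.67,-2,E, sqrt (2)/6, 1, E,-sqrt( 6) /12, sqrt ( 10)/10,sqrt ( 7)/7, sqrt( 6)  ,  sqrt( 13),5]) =[- 5, - 3.04, - 2,-sqrt( 6) /12,sqrt(2)/6, sqrt ( 10)/10,sqrt( 7 )/7 , 1, sqrt(6), E, E, sqrt( 13), sqrt(19 ),  5  ,  6,7.67,  9.59]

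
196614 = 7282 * 27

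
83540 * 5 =417700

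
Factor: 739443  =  3^1*31^1 * 7951^1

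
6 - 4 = 2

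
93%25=18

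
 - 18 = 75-93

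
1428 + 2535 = 3963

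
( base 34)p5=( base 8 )1527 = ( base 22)1GJ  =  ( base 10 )855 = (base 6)3543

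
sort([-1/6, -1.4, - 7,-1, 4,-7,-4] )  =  [ - 7, -7, - 4, - 1.4, - 1,  -  1/6,4 ]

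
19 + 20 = 39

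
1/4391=1/4391 = 0.00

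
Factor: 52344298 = 2^1*4507^1*5807^1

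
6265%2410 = 1445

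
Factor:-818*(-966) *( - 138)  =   - 109045944 = -2^3*3^2* 7^1 *23^2*409^1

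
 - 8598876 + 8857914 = 259038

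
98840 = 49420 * 2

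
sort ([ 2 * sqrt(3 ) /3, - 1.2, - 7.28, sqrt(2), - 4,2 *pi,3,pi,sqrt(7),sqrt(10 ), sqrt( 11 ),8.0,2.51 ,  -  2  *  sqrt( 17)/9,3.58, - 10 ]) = [ - 10, - 7.28, - 4, - 1.2 ,-2* sqrt( 17 ) /9,2*sqrt (3 ) /3, sqrt( 2),2.51,sqrt( 7 ),3, pi,  sqrt(10),sqrt(11) , 3.58,2 *pi,8.0]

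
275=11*25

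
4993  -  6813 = - 1820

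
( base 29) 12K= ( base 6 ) 4131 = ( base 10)919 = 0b1110010111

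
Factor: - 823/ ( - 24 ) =2^( - 3)*3^( - 1)*823^1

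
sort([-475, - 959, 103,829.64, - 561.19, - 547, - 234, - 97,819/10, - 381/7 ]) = [ - 959, - 561.19, - 547, - 475, - 234, - 97, - 381/7, 819/10, 103,  829.64] 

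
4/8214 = 2/4107 = 0.00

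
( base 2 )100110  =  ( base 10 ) 38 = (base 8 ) 46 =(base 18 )22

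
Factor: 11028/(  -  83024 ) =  - 2757/20756 = - 2^( - 2)*3^1* 919^1*5189^( - 1 )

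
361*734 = 264974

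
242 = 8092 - 7850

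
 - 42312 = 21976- 64288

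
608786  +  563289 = 1172075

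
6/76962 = 1/12827 = 0.00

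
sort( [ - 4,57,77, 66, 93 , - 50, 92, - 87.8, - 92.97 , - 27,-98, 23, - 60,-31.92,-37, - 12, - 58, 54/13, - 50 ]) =[ - 98, - 92.97, - 87.8,-60,-58,-50 , - 50, -37, - 31.92,-27,-12, - 4, 54/13 , 23, 57, 66, 77, 92, 93]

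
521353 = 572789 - 51436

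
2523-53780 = - 51257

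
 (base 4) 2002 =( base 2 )10000010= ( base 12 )aa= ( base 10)130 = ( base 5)1010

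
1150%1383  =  1150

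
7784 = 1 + 7783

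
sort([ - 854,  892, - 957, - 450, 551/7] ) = [ - 957, - 854, - 450, 551/7,892] 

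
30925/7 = 30925/7= 4417.86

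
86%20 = 6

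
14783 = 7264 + 7519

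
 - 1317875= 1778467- 3096342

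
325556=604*539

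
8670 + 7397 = 16067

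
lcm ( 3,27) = 27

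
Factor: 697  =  17^1*41^1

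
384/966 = 64/161=0.40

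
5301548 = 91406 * 58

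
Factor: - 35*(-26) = 2^1*5^1*7^1*13^1 = 910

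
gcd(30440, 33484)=3044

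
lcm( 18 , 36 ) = 36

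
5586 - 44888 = -39302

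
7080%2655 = 1770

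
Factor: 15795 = 3^5 * 5^1*13^1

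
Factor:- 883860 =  - 2^2* 3^1 * 5^1*14731^1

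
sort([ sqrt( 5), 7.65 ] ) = [sqrt(5),7.65]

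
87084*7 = 609588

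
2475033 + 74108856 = 76583889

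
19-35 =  - 16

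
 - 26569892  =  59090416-85660308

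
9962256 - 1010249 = 8952007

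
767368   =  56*13703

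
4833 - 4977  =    -  144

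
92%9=2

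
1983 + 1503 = 3486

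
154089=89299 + 64790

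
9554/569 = 16+450/569 = 16.79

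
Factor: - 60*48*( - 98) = 2^7*3^2*5^1*7^2 =282240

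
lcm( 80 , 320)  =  320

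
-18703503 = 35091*(-533)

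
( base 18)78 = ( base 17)7F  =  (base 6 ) 342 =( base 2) 10000110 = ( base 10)134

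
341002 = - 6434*( - 53 ) 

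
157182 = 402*391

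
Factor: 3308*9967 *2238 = 2^3*3^1*373^1 * 827^1*9967^1=   73788730968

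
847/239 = 3  +  130/239= 3.54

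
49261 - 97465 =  - 48204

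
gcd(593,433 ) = 1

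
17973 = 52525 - 34552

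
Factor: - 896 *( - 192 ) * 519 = 2^13*3^2*7^1*173^1 = 89284608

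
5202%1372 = 1086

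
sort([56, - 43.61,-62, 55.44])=[ - 62, - 43.61 , 55.44,56]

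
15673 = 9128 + 6545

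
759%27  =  3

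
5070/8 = 2535/4 = 633.75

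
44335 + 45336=89671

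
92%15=2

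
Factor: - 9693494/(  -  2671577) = 2^1*157^1*30871^1*2671577^( - 1)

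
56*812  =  45472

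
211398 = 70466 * 3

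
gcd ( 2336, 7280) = 16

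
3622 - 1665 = 1957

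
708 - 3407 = -2699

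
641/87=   641/87 = 7.37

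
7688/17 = 452 + 4/17 = 452.24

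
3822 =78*49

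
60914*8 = 487312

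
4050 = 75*54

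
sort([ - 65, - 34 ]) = [- 65,  -  34]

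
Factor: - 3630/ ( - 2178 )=5/3 = 3^( - 1)*5^1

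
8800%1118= 974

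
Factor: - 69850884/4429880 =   -  17462721/1107470 = - 2^( - 1) * 3^1 *5^ ( - 1)*7^( - 1)*13^( - 1) * 107^1*1217^( - 1)*54401^1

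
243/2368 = 243/2368 = 0.10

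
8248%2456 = 880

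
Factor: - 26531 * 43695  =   - 3^2 *5^1 * 43^1 * 617^1 *971^1 =-1159272045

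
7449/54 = 137+17/18 = 137.94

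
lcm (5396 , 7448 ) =528808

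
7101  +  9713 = 16814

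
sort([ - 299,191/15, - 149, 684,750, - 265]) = [ - 299, - 265, - 149,191/15,684, 750]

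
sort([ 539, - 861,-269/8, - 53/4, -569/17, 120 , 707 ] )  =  [-861 , - 269/8,-569/17, - 53/4, 120 , 539,707 ] 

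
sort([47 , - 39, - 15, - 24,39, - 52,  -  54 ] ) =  [ - 54, - 52, - 39,-24,-15, 39,  47] 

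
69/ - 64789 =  - 1 + 64720/64789 = - 0.00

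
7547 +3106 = 10653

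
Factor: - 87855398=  - 2^1*43927699^1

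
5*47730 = 238650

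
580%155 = 115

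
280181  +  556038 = 836219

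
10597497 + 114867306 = 125464803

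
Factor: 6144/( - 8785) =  - 2^11 *3^1 *5^( - 1)*7^( - 1)*251^ ( - 1 )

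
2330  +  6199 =8529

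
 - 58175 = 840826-899001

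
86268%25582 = 9522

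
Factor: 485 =5^1*97^1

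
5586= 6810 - 1224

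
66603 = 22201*3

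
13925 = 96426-82501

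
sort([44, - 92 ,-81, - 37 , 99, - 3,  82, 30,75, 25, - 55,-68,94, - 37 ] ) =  [ - 92,-81 , - 68, - 55,-37 , - 37,-3, 25, 30  ,  44,75, 82, 94, 99]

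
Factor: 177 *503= 3^1*59^1*503^1 = 89031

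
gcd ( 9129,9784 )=1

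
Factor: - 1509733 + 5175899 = 2^1*7^1 * 131^1*1999^1 = 3666166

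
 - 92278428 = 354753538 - 447031966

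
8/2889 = 8/2889 = 0.00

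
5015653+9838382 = 14854035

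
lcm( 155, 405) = 12555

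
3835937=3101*1237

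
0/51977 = 0 = 0.00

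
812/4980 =203/1245 = 0.16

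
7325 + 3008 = 10333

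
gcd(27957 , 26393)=1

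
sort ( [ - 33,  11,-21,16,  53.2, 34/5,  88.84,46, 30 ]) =[ - 33,- 21,  34/5,11 , 16,  30, 46,  53.2,  88.84 ]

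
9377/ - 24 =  - 391+7/24 = - 390.71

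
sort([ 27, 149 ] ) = [ 27, 149 ] 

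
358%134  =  90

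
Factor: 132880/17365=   2^4*11^1*23^(  -  1 ) =176/23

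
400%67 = 65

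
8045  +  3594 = 11639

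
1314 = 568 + 746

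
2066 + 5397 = 7463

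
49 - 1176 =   -  1127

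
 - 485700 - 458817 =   -  944517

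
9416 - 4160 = 5256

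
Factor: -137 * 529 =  -23^2*137^1 = - 72473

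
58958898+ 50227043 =109185941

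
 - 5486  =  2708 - 8194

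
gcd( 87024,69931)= 1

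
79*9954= 786366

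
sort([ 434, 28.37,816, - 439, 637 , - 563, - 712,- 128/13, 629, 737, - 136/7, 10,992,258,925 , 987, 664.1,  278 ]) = [  -  712 , - 563  , - 439, -136/7, - 128/13, 10, 28.37, 258,  278,  434, 629, 637,664.1,737, 816,925,987,  992] 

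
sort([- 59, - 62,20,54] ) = [-62, - 59,20,54 ]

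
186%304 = 186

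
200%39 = 5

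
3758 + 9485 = 13243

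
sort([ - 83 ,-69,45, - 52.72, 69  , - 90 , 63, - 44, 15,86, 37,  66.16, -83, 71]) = [  -  90 , -83, - 83,-69, - 52.72, - 44,15 , 37 , 45, 63, 66.16,  69,71, 86]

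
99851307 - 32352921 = 67498386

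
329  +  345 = 674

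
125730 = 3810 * 33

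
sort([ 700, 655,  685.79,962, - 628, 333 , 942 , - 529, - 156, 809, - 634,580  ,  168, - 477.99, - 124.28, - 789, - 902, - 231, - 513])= [ -902 , - 789, - 634, - 628, - 529, - 513, - 477.99, -231 , - 156, - 124.28,168 , 333,580,655 , 685.79,700, 809,  942, 962]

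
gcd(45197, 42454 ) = 1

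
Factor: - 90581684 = - 2^2*2371^1*9551^1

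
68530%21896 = 2842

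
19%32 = 19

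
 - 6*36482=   -  218892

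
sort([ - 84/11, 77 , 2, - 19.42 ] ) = [ - 19.42,-84/11,2,77]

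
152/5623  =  152/5623=0.03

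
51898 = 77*674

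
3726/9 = 414 = 414.00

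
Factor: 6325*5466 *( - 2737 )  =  -2^1*3^1*5^2*7^1*11^1 * 17^1*23^2*911^1 = - 94624795650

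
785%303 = 179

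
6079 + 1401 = 7480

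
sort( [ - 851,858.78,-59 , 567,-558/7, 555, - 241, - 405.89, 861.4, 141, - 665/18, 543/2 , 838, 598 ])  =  [ - 851,-405.89, - 241, - 558/7,  -  59,-665/18, 141, 543/2 , 555,  567  ,  598,838, 858.78,861.4 ] 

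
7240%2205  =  625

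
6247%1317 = 979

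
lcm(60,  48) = 240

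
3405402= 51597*66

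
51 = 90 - 39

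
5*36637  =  183185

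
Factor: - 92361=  - 3^1*17^1*1811^1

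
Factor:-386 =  - 2^1 * 193^1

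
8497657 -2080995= 6416662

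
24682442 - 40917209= - 16234767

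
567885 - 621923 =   -  54038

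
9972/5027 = 1 + 4945/5027=1.98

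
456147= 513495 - 57348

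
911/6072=911/6072 = 0.15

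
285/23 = 285/23 =12.39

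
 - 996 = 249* (-4)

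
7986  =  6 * 1331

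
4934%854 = 664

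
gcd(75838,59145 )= 1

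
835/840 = 167/168= 0.99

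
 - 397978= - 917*434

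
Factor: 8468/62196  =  3^( - 1)* 29^1*71^(-1) = 29/213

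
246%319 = 246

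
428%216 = 212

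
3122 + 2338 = 5460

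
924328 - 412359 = 511969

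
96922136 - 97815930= - 893794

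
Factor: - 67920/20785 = - 2^4*3^1*283^1*4157^( - 1) = - 13584/4157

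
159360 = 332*480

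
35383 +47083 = 82466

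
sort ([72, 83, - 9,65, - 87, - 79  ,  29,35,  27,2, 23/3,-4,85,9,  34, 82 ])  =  [-87, - 79, - 9,  -  4, 2, 23/3,9,27, 29, 34,35,65, 72,82,83 , 85]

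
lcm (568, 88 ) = 6248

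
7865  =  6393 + 1472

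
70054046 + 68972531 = 139026577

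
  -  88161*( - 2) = 176322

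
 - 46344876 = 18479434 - 64824310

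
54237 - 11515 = 42722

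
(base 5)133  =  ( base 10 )43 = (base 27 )1G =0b101011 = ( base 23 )1K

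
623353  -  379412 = 243941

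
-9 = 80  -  89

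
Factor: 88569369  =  3^5 *7^1 * 52069^1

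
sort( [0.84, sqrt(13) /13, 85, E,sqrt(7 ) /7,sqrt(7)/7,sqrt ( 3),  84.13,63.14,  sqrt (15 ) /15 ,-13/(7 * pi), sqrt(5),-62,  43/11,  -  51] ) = [-62, - 51 ,-13/( 7 * pi ),sqrt( 15 )/15,sqrt(13 )/13,sqrt(7)/7, sqrt(7 )/7, 0.84,sqrt( 3 ), sqrt(5 ),E, 43/11, 63.14,  84.13,85]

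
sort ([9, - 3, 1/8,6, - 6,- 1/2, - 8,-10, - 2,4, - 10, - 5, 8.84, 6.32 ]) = [ - 10, - 10,-8, - 6, - 5, - 3, - 2, - 1/2,1/8, 4,6,6.32,8.84,9 ]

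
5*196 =980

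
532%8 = 4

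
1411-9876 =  - 8465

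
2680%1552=1128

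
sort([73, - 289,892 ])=[ - 289, 73, 892 ]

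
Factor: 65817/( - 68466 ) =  - 2^(-1 )*3^1*71^1*103^1*11411^( - 1 ) = - 21939/22822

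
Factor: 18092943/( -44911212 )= - 2^ (  -  2 )*3^2 *11^1*17^ ( - 1)*19^(-1)*11587^(-1 )*60919^1 = - 6030981/14970404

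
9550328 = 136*70223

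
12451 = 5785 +6666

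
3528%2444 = 1084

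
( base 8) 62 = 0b110010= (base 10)50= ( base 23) 24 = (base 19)2C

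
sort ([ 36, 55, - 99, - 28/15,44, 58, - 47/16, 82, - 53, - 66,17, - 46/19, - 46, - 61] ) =[-99, - 66, -61, - 53, - 46, - 47/16,-46/19, - 28/15,17,  36,  44,55,58,82 ]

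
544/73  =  544/73 = 7.45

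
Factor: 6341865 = 3^1*5^1*29^1* 61^1*239^1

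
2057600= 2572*800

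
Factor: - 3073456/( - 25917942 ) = 2^3*3^(  -  1) * 151^ ( - 1)*28607^( -1)*192091^1 = 1536728/12958971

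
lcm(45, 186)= 2790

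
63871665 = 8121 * 7865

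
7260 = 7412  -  152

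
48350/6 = 24175/3 = 8058.33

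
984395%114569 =67843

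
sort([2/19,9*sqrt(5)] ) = [2/19, 9*sqrt(5 )] 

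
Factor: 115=5^1*23^1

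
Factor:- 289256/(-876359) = 26296/79669 = 2^3*19^1*173^1*79669^( - 1)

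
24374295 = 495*49241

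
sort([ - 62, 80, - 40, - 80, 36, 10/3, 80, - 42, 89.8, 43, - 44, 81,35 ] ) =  [ - 80,- 62, - 44, - 42,-40,10/3,35 , 36, 43, 80, 80,  81, 89.8] 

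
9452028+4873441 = 14325469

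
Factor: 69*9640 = 2^3 * 3^1*5^1 * 23^1*241^1 = 665160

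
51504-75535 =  - 24031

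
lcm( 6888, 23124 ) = 323736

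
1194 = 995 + 199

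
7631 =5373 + 2258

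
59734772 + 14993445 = 74728217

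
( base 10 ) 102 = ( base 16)66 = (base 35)2w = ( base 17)60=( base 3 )10210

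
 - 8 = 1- 9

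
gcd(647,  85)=1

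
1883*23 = 43309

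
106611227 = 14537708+92073519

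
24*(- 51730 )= - 1241520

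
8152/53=153 + 43/53 = 153.81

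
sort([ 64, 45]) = [45,64]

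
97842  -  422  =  97420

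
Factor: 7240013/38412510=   2^( - 1)*3^(-1 )*5^( - 1)*11^1*179^1*3677^1*1280417^( - 1) 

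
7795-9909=- 2114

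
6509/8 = 813+5/8=813.62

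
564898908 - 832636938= - 267738030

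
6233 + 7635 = 13868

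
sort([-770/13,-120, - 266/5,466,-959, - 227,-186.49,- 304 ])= [ - 959,-304,-227, - 186.49, - 120, - 770/13,-266/5,466]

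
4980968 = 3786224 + 1194744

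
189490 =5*37898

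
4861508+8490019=13351527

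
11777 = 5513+6264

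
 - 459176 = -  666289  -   - 207113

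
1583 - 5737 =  - 4154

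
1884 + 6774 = 8658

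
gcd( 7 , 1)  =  1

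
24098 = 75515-51417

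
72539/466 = 155 + 309/466 =155.66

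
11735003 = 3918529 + 7816474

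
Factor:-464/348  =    -  4/3=- 2^2*3^(-1)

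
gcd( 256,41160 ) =8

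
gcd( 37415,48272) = 7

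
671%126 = 41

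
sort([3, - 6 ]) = [ - 6, 3]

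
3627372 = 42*86366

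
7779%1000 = 779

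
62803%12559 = 8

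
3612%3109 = 503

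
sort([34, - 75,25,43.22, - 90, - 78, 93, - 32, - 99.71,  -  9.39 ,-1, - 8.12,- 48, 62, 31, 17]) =[ - 99.71,-90, - 78, - 75, - 48, - 32 ,-9.39 , - 8.12,  -  1, 17,25, 31,34,43.22  ,  62, 93 ] 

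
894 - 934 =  - 40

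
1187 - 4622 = -3435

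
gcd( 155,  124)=31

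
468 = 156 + 312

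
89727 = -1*( - 89727)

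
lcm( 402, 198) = 13266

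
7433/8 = 929 + 1/8 = 929.12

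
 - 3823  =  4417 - 8240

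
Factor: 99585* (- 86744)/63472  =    -  2^( - 1)*3^2*5^1*7^1*1549^1 *2213^1*3967^ ( - 1 ) = - 1079800155/7934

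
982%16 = 6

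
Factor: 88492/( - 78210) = -2^1*3^( - 2 )*5^ ( - 1)*11^( - 1 )*79^ ( - 1)*22123^1= - 44246/39105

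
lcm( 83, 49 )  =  4067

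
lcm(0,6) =0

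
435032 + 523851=958883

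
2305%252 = 37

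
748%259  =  230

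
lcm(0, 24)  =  0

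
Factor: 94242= 2^1 * 3^1 * 113^1*139^1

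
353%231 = 122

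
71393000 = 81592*875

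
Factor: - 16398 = - 2^1*3^2*911^1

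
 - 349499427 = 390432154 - 739931581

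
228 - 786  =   - 558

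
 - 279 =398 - 677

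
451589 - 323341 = 128248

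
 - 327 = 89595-89922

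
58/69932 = 29/34966 = 0.00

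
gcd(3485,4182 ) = 697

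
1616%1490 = 126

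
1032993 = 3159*327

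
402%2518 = 402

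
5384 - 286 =5098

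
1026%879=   147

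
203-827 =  - 624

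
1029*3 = 3087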